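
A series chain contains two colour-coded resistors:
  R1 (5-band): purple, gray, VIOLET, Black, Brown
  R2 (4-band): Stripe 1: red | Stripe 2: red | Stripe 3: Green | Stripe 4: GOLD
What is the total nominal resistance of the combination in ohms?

R1: violet, grey, violet → 787; black ×1 → 787 Ω.
R2: red, red → 22; green ×10^5 → 2200000 Ω.
Series: 787 + 2200000 = 2200787 Ω.

2200787 Ω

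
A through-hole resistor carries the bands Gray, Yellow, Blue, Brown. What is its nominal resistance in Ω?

84000000 Ω

Grey → 8 (first significant figure)
Yellow → 4 (second significant figure)
Blue → ×10^6 multiplier
84 × 1000000 = 84000000 Ω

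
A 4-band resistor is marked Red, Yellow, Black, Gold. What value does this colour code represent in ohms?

Red → 2 (first significant figure)
Yellow → 4 (second significant figure)
Black → ×1 multiplier
24 × 1 = 24 Ω

24 Ω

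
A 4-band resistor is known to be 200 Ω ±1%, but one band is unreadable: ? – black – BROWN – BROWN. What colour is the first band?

red

200 Ω = 20 × 10^1.
The first band gives digit 2 of the significand, and 2 is red.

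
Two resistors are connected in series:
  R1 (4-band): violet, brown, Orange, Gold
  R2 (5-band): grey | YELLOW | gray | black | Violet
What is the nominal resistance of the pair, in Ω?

71848 Ω

R1: violet, brown → 71; orange ×10^3 → 71000 Ω.
R2: grey, yellow, grey → 848; black ×1 → 848 Ω.
Series: 71000 + 848 = 71848 Ω.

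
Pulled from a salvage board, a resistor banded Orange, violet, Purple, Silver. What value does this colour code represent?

370000000 Ω

Orange → 3 (first significant figure)
Violet → 7 (second significant figure)
Violet → ×10^7 multiplier
37 × 10000000 = 370000000 Ω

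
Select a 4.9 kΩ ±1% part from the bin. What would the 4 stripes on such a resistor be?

4900 Ω = 49 × 10^2.
4 → yellow
9 → white
Multiplier 10^2 → red.
±1% tolerance → brown.

yellow, white, red, brown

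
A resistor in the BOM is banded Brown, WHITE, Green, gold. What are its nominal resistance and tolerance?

Brown → 1 (first significant figure)
White → 9 (second significant figure)
Green → ×10^5 multiplier
Gold → ±5% tolerance
19 × 100000 = 1900000 Ω

1900000 Ω ±5%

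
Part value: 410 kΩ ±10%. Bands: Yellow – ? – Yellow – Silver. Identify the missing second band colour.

brown

410000 Ω = 41 × 10^4.
The second band gives digit 1 of the significand, and 1 is brown.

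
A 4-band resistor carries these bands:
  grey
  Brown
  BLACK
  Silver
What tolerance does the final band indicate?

±10%

The last band, silver, is the tolerance band.
Silver corresponds to ±10%.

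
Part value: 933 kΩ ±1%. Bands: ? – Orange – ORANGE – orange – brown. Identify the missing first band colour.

933000 Ω = 933 × 10^3.
The first band gives digit 9 of the significand, and 9 is white.

white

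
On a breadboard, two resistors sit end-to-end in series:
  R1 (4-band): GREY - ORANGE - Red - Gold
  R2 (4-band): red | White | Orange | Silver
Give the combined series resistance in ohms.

R1: grey, orange → 83; red ×10^2 → 8300 Ω.
R2: red, white → 29; orange ×10^3 → 29000 Ω.
Series: 8300 + 29000 = 37300 Ω.

37300 Ω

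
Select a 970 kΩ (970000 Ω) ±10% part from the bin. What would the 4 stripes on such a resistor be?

white, violet, yellow, silver

970000 Ω = 97 × 10^4.
9 → white
7 → violet
Multiplier 10^4 → yellow.
±10% tolerance → silver.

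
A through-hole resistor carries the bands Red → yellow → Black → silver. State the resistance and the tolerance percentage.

Red → 2 (first significant figure)
Yellow → 4 (second significant figure)
Black → ×1 multiplier
Silver → ±10% tolerance
24 × 1 = 24 Ω

24 Ω ±10%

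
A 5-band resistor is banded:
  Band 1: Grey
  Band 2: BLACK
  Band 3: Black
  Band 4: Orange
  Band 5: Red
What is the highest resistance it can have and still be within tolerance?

Grey → 8 (first significant figure)
Black → 0 (second significant figure)
Black → 0 (third significant figure)
Orange → ×10^3 multiplier
Red → ±2% tolerance
800 × 1000 = 800000 Ω
Highest = 800000 × (1 + 2/100) = 816000 Ω.

816000 Ω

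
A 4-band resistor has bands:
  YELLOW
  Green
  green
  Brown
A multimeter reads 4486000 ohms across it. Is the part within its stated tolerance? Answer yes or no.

yes

Yellow → 4 (first significant figure)
Green → 5 (second significant figure)
Green → ×10^5 multiplier
Brown → ±1% tolerance
45 × 100000 = 4500000 Ω
Allowed range: 4455000 Ω to 4545000 Ω.
4486000 ohms lies inside that range.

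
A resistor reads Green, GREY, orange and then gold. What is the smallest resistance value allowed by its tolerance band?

Green → 5 (first significant figure)
Grey → 8 (second significant figure)
Orange → ×10^3 multiplier
Gold → ±5% tolerance
58 × 1000 = 58000 Ω
Smallest = 58000 × (1 − 5/100) = 55100 Ω.

55100 Ω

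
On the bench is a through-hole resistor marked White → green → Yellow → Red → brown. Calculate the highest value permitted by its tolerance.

White → 9 (first significant figure)
Green → 5 (second significant figure)
Yellow → 4 (third significant figure)
Red → ×10^2 multiplier
Brown → ±1% tolerance
954 × 100 = 95400 Ω
Highest = 95400 × (1 + 1/100) = 96354 Ω.

96354 Ω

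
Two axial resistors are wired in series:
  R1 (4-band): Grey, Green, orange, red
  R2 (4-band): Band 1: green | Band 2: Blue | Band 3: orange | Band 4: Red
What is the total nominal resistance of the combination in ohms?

141000 Ω

R1: grey, green → 85; orange ×10^3 → 85000 Ω.
R2: green, blue → 56; orange ×10^3 → 56000 Ω.
Series: 85000 + 56000 = 141000 Ω.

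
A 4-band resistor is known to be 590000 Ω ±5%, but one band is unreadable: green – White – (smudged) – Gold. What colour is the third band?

590000 Ω = 59 × 10^4.
The third band is the multiplier, 10^4, which is yellow.

yellow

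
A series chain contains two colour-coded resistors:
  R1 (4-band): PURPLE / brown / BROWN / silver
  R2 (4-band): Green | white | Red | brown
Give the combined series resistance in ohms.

R1: violet, brown → 71; brown ×10 → 710 Ω.
R2: green, white → 59; red ×10^2 → 5900 Ω.
Series: 710 + 5900 = 6610 Ω.

6610 Ω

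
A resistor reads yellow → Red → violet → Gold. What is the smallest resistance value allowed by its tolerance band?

399000000 Ω

Yellow → 4 (first significant figure)
Red → 2 (second significant figure)
Violet → ×10^7 multiplier
Gold → ±5% tolerance
42 × 10000000 = 420000000 Ω
Smallest = 420000000 × (1 − 5/100) = 399000000 Ω.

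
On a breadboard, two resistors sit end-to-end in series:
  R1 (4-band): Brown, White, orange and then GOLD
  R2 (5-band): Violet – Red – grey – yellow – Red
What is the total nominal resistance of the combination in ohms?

R1: brown, white → 19; orange ×10^3 → 19000 Ω.
R2: violet, red, grey → 728; yellow ×10^4 → 7280000 Ω.
Series: 19000 + 7280000 = 7299000 Ω.

7299000 Ω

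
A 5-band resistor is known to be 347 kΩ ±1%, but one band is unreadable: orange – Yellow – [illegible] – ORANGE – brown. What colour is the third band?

347000 Ω = 347 × 10^3.
The third band gives digit 7 of the significand, and 7 is violet.

violet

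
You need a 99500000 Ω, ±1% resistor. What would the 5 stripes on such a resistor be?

white, white, green, green, brown

99500000 Ω = 995 × 10^5.
9 → white
9 → white
5 → green
Multiplier 10^5 → green.
±1% tolerance → brown.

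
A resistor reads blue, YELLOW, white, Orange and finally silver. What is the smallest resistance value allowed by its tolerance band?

Blue → 6 (first significant figure)
Yellow → 4 (second significant figure)
White → 9 (third significant figure)
Orange → ×10^3 multiplier
Silver → ±10% tolerance
649 × 1000 = 649000 Ω
Smallest = 649000 × (1 − 10/100) = 584100 Ω.

584100 Ω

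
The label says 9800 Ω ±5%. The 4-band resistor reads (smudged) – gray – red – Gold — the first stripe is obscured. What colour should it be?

9800 Ω = 98 × 10^2.
The first band gives digit 9 of the significand, and 9 is white.

white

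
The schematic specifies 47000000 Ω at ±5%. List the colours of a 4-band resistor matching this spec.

yellow, violet, blue, gold

47000000 Ω = 47 × 10^6.
4 → yellow
7 → violet
Multiplier 10^6 → blue.
±5% tolerance → gold.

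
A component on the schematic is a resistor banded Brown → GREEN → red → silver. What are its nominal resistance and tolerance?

Brown → 1 (first significant figure)
Green → 5 (second significant figure)
Red → ×10^2 multiplier
Silver → ±10% tolerance
15 × 100 = 1500 Ω

1500 Ω ±10%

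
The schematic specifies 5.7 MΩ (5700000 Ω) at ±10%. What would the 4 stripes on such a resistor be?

5700000 Ω = 57 × 10^5.
5 → green
7 → violet
Multiplier 10^5 → green.
±10% tolerance → silver.

green, violet, green, silver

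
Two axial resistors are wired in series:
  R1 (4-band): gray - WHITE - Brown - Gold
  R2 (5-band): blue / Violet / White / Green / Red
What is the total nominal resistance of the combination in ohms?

67900890 Ω

R1: grey, white → 89; brown ×10 → 890 Ω.
R2: blue, violet, white → 679; green ×10^5 → 67900000 Ω.
Series: 890 + 67900000 = 67900890 Ω.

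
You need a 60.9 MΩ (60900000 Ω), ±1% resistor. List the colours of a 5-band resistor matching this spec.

blue, black, white, green, brown

60900000 Ω = 609 × 10^5.
6 → blue
0 → black
9 → white
Multiplier 10^5 → green.
±1% tolerance → brown.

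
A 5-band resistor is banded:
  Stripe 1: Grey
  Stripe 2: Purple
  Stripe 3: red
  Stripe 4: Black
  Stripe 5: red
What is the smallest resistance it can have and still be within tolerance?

Grey → 8 (first significant figure)
Violet → 7 (second significant figure)
Red → 2 (third significant figure)
Black → ×1 multiplier
Red → ±2% tolerance
872 × 1 = 872 Ω
Smallest = 872 × (1 − 2/100) = 854.56 Ω.

854.56 Ω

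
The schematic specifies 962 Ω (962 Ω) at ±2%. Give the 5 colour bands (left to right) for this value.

white, blue, red, black, red

962 Ω = 962 × 10^0.
9 → white
6 → blue
2 → red
Multiplier 10^0 → black.
±2% tolerance → red.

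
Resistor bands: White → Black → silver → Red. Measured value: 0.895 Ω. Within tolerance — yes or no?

yes

White → 9 (first significant figure)
Black → 0 (second significant figure)
Silver → ×0.01 multiplier
Red → ±2% tolerance
90 × 0.01 = 0.9 Ω
Allowed range: 0.882 Ω to 0.918 Ω.
0.895 Ω lies inside that range.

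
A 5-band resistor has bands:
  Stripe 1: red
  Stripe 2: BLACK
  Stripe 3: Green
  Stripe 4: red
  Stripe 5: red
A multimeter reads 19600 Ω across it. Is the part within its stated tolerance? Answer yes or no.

no

Red → 2 (first significant figure)
Black → 0 (second significant figure)
Green → 5 (third significant figure)
Red → ×10^2 multiplier
Red → ±2% tolerance
205 × 100 = 20500 Ω
Allowed range: 20090 Ω to 20910 Ω.
19600 Ω lies outside that range.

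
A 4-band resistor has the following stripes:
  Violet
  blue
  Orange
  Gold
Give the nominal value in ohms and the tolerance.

Violet → 7 (first significant figure)
Blue → 6 (second significant figure)
Orange → ×10^3 multiplier
Gold → ±5% tolerance
76 × 1000 = 76000 Ω

76000 Ω ±5%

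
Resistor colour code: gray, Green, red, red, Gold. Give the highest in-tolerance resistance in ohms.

89460 Ω

Grey → 8 (first significant figure)
Green → 5 (second significant figure)
Red → 2 (third significant figure)
Red → ×10^2 multiplier
Gold → ±5% tolerance
852 × 100 = 85200 Ω
Highest = 85200 × (1 + 5/100) = 89460 Ω.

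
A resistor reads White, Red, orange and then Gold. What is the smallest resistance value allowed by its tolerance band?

87400 Ω

White → 9 (first significant figure)
Red → 2 (second significant figure)
Orange → ×10^3 multiplier
Gold → ±5% tolerance
92 × 1000 = 92000 Ω
Smallest = 92000 × (1 − 5/100) = 87400 Ω.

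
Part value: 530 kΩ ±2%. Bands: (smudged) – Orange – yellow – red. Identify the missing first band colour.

530000 Ω = 53 × 10^4.
The first band gives digit 5 of the significand, and 5 is green.

green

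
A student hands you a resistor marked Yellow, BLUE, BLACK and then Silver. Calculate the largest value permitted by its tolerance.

50.6 Ω

Yellow → 4 (first significant figure)
Blue → 6 (second significant figure)
Black → ×1 multiplier
Silver → ±10% tolerance
46 × 1 = 46 Ω
Largest = 46 × (1 + 10/100) = 50.6 Ω.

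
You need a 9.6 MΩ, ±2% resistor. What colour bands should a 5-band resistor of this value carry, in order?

9600000 Ω = 960 × 10^4.
9 → white
6 → blue
0 → black
Multiplier 10^4 → yellow.
±2% tolerance → red.

white, blue, black, yellow, red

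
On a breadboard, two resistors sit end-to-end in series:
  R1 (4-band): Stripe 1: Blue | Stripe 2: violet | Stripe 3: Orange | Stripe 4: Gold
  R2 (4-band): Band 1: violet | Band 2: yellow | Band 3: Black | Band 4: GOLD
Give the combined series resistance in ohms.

67074 Ω

R1: blue, violet → 67; orange ×10^3 → 67000 Ω.
R2: violet, yellow → 74; black ×1 → 74 Ω.
Series: 67000 + 74 = 67074 Ω.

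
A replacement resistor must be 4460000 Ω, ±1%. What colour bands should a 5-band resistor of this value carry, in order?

yellow, yellow, blue, yellow, brown

4460000 Ω = 446 × 10^4.
4 → yellow
4 → yellow
6 → blue
Multiplier 10^4 → yellow.
±1% tolerance → brown.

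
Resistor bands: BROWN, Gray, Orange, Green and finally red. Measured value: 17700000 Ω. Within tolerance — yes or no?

no

Brown → 1 (first significant figure)
Grey → 8 (second significant figure)
Orange → 3 (third significant figure)
Green → ×10^5 multiplier
Red → ±2% tolerance
183 × 100000 = 18300000 Ω
Allowed range: 17934000 Ω to 18666000 Ω.
17700000 Ω lies outside that range.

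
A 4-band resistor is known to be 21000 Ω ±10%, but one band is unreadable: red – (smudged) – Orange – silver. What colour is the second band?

brown

21000 Ω = 21 × 10^3.
The second band gives digit 1 of the significand, and 1 is brown.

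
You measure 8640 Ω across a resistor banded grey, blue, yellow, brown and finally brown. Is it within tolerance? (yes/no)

yes

Grey → 8 (first significant figure)
Blue → 6 (second significant figure)
Yellow → 4 (third significant figure)
Brown → ×10 multiplier
Brown → ±1% tolerance
864 × 10 = 8640 Ω
Allowed range: 8553.6 Ω to 8726.4 Ω.
8640 Ω lies inside that range.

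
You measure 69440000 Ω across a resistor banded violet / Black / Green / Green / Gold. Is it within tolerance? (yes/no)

yes

Violet → 7 (first significant figure)
Black → 0 (second significant figure)
Green → 5 (third significant figure)
Green → ×10^5 multiplier
Gold → ±5% tolerance
705 × 100000 = 70500000 Ω
Allowed range: 66975000 Ω to 74025000 Ω.
69440000 Ω lies inside that range.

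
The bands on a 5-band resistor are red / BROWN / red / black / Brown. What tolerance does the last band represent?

The last band, brown, is the tolerance band.
Brown corresponds to ±1%.

±1%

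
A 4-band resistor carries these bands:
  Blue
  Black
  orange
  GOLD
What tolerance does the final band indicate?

The last band, gold, is the tolerance band.
Gold corresponds to ±5%.

±5%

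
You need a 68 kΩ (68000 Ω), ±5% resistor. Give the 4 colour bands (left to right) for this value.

blue, grey, orange, gold

68000 Ω = 68 × 10^3.
6 → blue
8 → grey
Multiplier 10^3 → orange.
±5% tolerance → gold.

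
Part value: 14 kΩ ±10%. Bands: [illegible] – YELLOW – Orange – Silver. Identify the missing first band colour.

14000 Ω = 14 × 10^3.
The first band gives digit 1 of the significand, and 1 is brown.

brown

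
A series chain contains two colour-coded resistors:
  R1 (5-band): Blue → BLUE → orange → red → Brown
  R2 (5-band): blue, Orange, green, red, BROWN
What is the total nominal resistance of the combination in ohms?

129800 Ω

R1: blue, blue, orange → 663; red ×10^2 → 66300 Ω.
R2: blue, orange, green → 635; red ×10^2 → 63500 Ω.
Series: 66300 + 63500 = 129800 Ω.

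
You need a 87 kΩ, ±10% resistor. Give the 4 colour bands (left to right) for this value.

87000 Ω = 87 × 10^3.
8 → grey
7 → violet
Multiplier 10^3 → orange.
±10% tolerance → silver.

grey, violet, orange, silver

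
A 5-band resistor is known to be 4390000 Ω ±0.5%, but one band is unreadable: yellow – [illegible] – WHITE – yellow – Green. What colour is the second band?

orange

4390000 Ω = 439 × 10^4.
The second band gives digit 3 of the significand, and 3 is orange.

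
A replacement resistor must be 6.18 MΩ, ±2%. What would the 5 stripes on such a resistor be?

blue, brown, grey, yellow, red

6180000 Ω = 618 × 10^4.
6 → blue
1 → brown
8 → grey
Multiplier 10^4 → yellow.
±2% tolerance → red.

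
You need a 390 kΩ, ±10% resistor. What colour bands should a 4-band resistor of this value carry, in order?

orange, white, yellow, silver

390000 Ω = 39 × 10^4.
3 → orange
9 → white
Multiplier 10^4 → yellow.
±10% tolerance → silver.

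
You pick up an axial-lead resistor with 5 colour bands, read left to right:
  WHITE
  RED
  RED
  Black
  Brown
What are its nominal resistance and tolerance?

White → 9 (first significant figure)
Red → 2 (second significant figure)
Red → 2 (third significant figure)
Black → ×1 multiplier
Brown → ±1% tolerance
922 × 1 = 922 Ω

922 Ω ±1%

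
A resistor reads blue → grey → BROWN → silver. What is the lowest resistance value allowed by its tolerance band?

Blue → 6 (first significant figure)
Grey → 8 (second significant figure)
Brown → ×10 multiplier
Silver → ±10% tolerance
68 × 10 = 680 Ω
Lowest = 680 × (1 − 10/100) = 612 Ω.

612 Ω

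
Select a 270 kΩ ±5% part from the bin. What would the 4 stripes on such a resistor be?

red, violet, yellow, gold

270000 Ω = 27 × 10^4.
2 → red
7 → violet
Multiplier 10^4 → yellow.
±5% tolerance → gold.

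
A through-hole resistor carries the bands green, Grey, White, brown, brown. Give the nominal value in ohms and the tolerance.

Green → 5 (first significant figure)
Grey → 8 (second significant figure)
White → 9 (third significant figure)
Brown → ×10 multiplier
Brown → ±1% tolerance
589 × 10 = 5890 Ω

5890 Ω ±1%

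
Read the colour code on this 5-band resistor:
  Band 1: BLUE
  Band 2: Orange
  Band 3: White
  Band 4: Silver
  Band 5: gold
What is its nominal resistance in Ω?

6.39 Ω

Blue → 6 (first significant figure)
Orange → 3 (second significant figure)
White → 9 (third significant figure)
Silver → ×0.01 multiplier
639 × 0.01 = 6.39 Ω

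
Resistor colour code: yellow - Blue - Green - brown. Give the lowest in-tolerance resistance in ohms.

Yellow → 4 (first significant figure)
Blue → 6 (second significant figure)
Green → ×10^5 multiplier
Brown → ±1% tolerance
46 × 100000 = 4600000 Ω
Lowest = 4600000 × (1 − 1/100) = 4554000 Ω.

4554000 Ω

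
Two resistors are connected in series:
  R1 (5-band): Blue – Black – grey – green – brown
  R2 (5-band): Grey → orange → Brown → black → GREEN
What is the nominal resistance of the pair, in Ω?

60800831 Ω

R1: blue, black, grey → 608; green ×10^5 → 60800000 Ω.
R2: grey, orange, brown → 831; black ×1 → 831 Ω.
Series: 60800000 + 831 = 60800831 Ω.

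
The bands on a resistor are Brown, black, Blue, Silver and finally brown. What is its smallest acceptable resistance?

Brown → 1 (first significant figure)
Black → 0 (second significant figure)
Blue → 6 (third significant figure)
Silver → ×0.01 multiplier
Brown → ±1% tolerance
106 × 0.01 = 1.06 Ω
Smallest = 1.06 × (1 − 1/100) = 1.0494 Ω.

1.0494 Ω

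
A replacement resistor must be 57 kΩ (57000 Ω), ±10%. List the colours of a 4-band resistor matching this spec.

57000 Ω = 57 × 10^3.
5 → green
7 → violet
Multiplier 10^3 → orange.
±10% tolerance → silver.

green, violet, orange, silver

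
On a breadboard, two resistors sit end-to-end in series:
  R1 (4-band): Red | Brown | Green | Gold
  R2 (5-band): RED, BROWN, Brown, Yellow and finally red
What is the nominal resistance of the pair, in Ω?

R1: red, brown → 21; green ×10^5 → 2100000 Ω.
R2: red, brown, brown → 211; yellow ×10^4 → 2110000 Ω.
Series: 2100000 + 2110000 = 4210000 Ω.

4210000 Ω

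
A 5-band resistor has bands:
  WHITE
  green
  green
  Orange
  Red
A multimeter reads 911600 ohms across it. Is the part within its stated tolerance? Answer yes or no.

White → 9 (first significant figure)
Green → 5 (second significant figure)
Green → 5 (third significant figure)
Orange → ×10^3 multiplier
Red → ±2% tolerance
955 × 1000 = 955000 Ω
Allowed range: 935900 Ω to 974100 Ω.
911600 ohms lies outside that range.

no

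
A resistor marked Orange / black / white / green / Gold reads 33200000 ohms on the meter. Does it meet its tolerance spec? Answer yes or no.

no

Orange → 3 (first significant figure)
Black → 0 (second significant figure)
White → 9 (third significant figure)
Green → ×10^5 multiplier
Gold → ±5% tolerance
309 × 100000 = 30900000 Ω
Allowed range: 29355000 Ω to 32445000 Ω.
33200000 ohms lies outside that range.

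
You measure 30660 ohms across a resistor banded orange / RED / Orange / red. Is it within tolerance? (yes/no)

no

Orange → 3 (first significant figure)
Red → 2 (second significant figure)
Orange → ×10^3 multiplier
Red → ±2% tolerance
32 × 1000 = 32000 Ω
Allowed range: 31360 Ω to 32640 Ω.
30660 ohms lies outside that range.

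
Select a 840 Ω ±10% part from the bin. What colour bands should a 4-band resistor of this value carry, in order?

840 Ω = 84 × 10^1.
8 → grey
4 → yellow
Multiplier 10^1 → brown.
±10% tolerance → silver.

grey, yellow, brown, silver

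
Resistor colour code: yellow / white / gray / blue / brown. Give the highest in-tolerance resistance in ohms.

Yellow → 4 (first significant figure)
White → 9 (second significant figure)
Grey → 8 (third significant figure)
Blue → ×10^6 multiplier
Brown → ±1% tolerance
498 × 1000000 = 498000000 Ω
Highest = 498000000 × (1 + 1/100) = 502980000 Ω.

502980000 Ω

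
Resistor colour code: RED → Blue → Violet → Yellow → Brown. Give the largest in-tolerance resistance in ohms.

2696700 Ω

Red → 2 (first significant figure)
Blue → 6 (second significant figure)
Violet → 7 (third significant figure)
Yellow → ×10^4 multiplier
Brown → ±1% tolerance
267 × 10000 = 2670000 Ω
Largest = 2670000 × (1 + 1/100) = 2696700 Ω.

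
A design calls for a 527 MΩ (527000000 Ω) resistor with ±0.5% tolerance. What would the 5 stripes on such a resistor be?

green, red, violet, blue, green

527000000 Ω = 527 × 10^6.
5 → green
2 → red
7 → violet
Multiplier 10^6 → blue.
±0.5% tolerance → green.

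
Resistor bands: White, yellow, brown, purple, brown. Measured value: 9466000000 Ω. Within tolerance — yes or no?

yes

White → 9 (first significant figure)
Yellow → 4 (second significant figure)
Brown → 1 (third significant figure)
Violet → ×10^7 multiplier
Brown → ±1% tolerance
941 × 10000000 = 9410000000 Ω
Allowed range: 9315900000 Ω to 9504100000 Ω.
9466000000 Ω lies inside that range.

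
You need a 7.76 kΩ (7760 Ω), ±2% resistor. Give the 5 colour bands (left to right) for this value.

7760 Ω = 776 × 10^1.
7 → violet
7 → violet
6 → blue
Multiplier 10^1 → brown.
±2% tolerance → red.

violet, violet, blue, brown, red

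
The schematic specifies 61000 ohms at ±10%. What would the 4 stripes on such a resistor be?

61000 Ω = 61 × 10^3.
6 → blue
1 → brown
Multiplier 10^3 → orange.
±10% tolerance → silver.

blue, brown, orange, silver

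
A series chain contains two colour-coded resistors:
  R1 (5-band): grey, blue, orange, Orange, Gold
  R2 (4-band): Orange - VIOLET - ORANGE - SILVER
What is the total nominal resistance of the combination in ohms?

900000 Ω

R1: grey, blue, orange → 863; orange ×10^3 → 863000 Ω.
R2: orange, violet → 37; orange ×10^3 → 37000 Ω.
Series: 863000 + 37000 = 900000 Ω.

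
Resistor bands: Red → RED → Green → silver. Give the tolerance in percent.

±10%

The last band, silver, is the tolerance band.
Silver corresponds to ±10%.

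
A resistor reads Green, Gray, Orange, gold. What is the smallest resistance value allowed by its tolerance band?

Green → 5 (first significant figure)
Grey → 8 (second significant figure)
Orange → ×10^3 multiplier
Gold → ±5% tolerance
58 × 1000 = 58000 Ω
Smallest = 58000 × (1 − 5/100) = 55100 Ω.

55100 Ω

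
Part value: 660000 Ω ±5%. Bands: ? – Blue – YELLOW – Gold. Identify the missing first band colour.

660000 Ω = 66 × 10^4.
The first band gives digit 6 of the significand, and 6 is blue.

blue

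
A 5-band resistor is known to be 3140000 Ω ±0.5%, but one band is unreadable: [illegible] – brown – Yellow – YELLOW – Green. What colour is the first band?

3140000 Ω = 314 × 10^4.
The first band gives digit 3 of the significand, and 3 is orange.

orange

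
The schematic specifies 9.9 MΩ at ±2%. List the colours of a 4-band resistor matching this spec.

9900000 Ω = 99 × 10^5.
9 → white
9 → white
Multiplier 10^5 → green.
±2% tolerance → red.

white, white, green, red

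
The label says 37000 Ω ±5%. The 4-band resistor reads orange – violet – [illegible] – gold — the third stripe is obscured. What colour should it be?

37000 Ω = 37 × 10^3.
The third band is the multiplier, 10^3, which is orange.

orange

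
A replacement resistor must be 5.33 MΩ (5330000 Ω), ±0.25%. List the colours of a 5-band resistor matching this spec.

green, orange, orange, yellow, blue

5330000 Ω = 533 × 10^4.
5 → green
3 → orange
3 → orange
Multiplier 10^4 → yellow.
±0.25% tolerance → blue.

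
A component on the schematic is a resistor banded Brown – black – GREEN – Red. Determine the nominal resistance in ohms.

Brown → 1 (first significant figure)
Black → 0 (second significant figure)
Green → ×10^5 multiplier
10 × 100000 = 1000000 Ω

1000000 Ω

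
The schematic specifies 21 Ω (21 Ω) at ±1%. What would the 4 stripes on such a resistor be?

red, brown, black, brown

21 Ω = 21 × 10^0.
2 → red
1 → brown
Multiplier 10^0 → black.
±1% tolerance → brown.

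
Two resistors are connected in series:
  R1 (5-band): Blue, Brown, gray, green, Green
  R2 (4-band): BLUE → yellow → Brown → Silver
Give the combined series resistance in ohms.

61800640 Ω

R1: blue, brown, grey → 618; green ×10^5 → 61800000 Ω.
R2: blue, yellow → 64; brown ×10 → 640 Ω.
Series: 61800000 + 640 = 61800640 Ω.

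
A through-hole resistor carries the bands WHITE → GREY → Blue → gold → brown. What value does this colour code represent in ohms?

98.6 Ω

White → 9 (first significant figure)
Grey → 8 (second significant figure)
Blue → 6 (third significant figure)
Gold → ×0.1 multiplier
986 × 0.1 = 98.6 Ω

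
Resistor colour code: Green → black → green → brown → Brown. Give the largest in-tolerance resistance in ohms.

Green → 5 (first significant figure)
Black → 0 (second significant figure)
Green → 5 (third significant figure)
Brown → ×10 multiplier
Brown → ±1% tolerance
505 × 10 = 5050 Ω
Largest = 5050 × (1 + 1/100) = 5100.5 Ω.

5100.5 Ω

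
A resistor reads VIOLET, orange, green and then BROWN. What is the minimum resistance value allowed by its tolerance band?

Violet → 7 (first significant figure)
Orange → 3 (second significant figure)
Green → ×10^5 multiplier
Brown → ±1% tolerance
73 × 100000 = 7300000 Ω
Minimum = 7300000 × (1 − 1/100) = 7227000 Ω.

7227000 Ω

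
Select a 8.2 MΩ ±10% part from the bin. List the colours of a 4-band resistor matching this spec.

8200000 Ω = 82 × 10^5.
8 → grey
2 → red
Multiplier 10^5 → green.
±10% tolerance → silver.

grey, red, green, silver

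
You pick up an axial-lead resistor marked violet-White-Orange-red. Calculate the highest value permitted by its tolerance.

Violet → 7 (first significant figure)
White → 9 (second significant figure)
Orange → ×10^3 multiplier
Red → ±2% tolerance
79 × 1000 = 79000 Ω
Highest = 79000 × (1 + 2/100) = 80580 Ω.

80580 Ω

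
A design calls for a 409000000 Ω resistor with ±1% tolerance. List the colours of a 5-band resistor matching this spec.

409000000 Ω = 409 × 10^6.
4 → yellow
0 → black
9 → white
Multiplier 10^6 → blue.
±1% tolerance → brown.

yellow, black, white, blue, brown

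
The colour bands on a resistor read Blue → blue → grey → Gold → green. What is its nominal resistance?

66.8 Ω

Blue → 6 (first significant figure)
Blue → 6 (second significant figure)
Grey → 8 (third significant figure)
Gold → ×0.1 multiplier
668 × 0.1 = 66.8 Ω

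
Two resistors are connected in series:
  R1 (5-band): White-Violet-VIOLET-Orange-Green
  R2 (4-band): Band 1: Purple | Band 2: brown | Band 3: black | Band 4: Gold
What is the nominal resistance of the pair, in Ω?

R1: white, violet, violet → 977; orange ×10^3 → 977000 Ω.
R2: violet, brown → 71; black ×1 → 71 Ω.
Series: 977000 + 71 = 977071 Ω.

977071 Ω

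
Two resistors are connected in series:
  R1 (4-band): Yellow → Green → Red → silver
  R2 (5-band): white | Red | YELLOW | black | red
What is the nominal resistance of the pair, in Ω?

R1: yellow, green → 45; red ×10^2 → 4500 Ω.
R2: white, red, yellow → 924; black ×1 → 924 Ω.
Series: 4500 + 924 = 5424 Ω.

5424 Ω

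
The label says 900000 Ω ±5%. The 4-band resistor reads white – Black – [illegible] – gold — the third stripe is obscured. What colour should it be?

900000 Ω = 90 × 10^4.
The third band is the multiplier, 10^4, which is yellow.

yellow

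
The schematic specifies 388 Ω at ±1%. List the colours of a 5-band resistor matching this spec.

orange, grey, grey, black, brown

388 Ω = 388 × 10^0.
3 → orange
8 → grey
8 → grey
Multiplier 10^0 → black.
±1% tolerance → brown.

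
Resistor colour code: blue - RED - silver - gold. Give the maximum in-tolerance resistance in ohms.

Blue → 6 (first significant figure)
Red → 2 (second significant figure)
Silver → ×0.01 multiplier
Gold → ±5% tolerance
62 × 0.01 = 0.62 Ω
Maximum = 0.62 × (1 + 5/100) = 0.651 Ω.

0.651 Ω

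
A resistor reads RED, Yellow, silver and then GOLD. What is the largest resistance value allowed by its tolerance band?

0.252 Ω

Red → 2 (first significant figure)
Yellow → 4 (second significant figure)
Silver → ×0.01 multiplier
Gold → ±5% tolerance
24 × 0.01 = 0.24 Ω
Largest = 0.24 × (1 + 5/100) = 0.252 Ω.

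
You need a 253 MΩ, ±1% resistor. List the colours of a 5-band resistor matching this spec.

253000000 Ω = 253 × 10^6.
2 → red
5 → green
3 → orange
Multiplier 10^6 → blue.
±1% tolerance → brown.

red, green, orange, blue, brown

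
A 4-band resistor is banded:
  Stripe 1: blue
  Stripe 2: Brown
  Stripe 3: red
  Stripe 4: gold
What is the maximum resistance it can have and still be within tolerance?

6405 Ω

Blue → 6 (first significant figure)
Brown → 1 (second significant figure)
Red → ×10^2 multiplier
Gold → ±5% tolerance
61 × 100 = 6100 Ω
Maximum = 6100 × (1 + 5/100) = 6405 Ω.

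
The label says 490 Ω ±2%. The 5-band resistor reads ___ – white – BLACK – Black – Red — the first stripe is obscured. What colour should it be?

yellow

490 Ω = 490 × 10^0.
The first band gives digit 4 of the significand, and 4 is yellow.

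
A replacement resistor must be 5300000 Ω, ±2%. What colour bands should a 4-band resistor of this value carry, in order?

5300000 Ω = 53 × 10^5.
5 → green
3 → orange
Multiplier 10^5 → green.
±2% tolerance → red.

green, orange, green, red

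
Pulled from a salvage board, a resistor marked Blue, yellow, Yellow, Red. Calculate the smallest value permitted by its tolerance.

Blue → 6 (first significant figure)
Yellow → 4 (second significant figure)
Yellow → ×10^4 multiplier
Red → ±2% tolerance
64 × 10000 = 640000 Ω
Smallest = 640000 × (1 − 2/100) = 627200 Ω.

627200 Ω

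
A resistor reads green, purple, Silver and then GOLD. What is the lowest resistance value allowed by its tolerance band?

Green → 5 (first significant figure)
Violet → 7 (second significant figure)
Silver → ×0.01 multiplier
Gold → ±5% tolerance
57 × 0.01 = 0.57 Ω
Lowest = 0.57 × (1 − 5/100) = 0.5415 Ω.

0.5415 Ω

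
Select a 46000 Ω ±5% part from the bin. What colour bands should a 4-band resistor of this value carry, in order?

46000 Ω = 46 × 10^3.
4 → yellow
6 → blue
Multiplier 10^3 → orange.
±5% tolerance → gold.

yellow, blue, orange, gold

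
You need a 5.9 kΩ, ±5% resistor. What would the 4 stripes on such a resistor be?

green, white, red, gold

5900 Ω = 59 × 10^2.
5 → green
9 → white
Multiplier 10^2 → red.
±5% tolerance → gold.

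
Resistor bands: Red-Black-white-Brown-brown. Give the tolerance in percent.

±1%

The last band, brown, is the tolerance band.
Brown corresponds to ±1%.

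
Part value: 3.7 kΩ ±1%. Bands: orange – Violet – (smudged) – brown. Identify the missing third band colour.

3700 Ω = 37 × 10^2.
The third band is the multiplier, 10^2, which is red.

red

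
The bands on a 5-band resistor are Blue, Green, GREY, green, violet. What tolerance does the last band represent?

The last band, violet, is the tolerance band.
Violet corresponds to ±0.1%.

±0.1%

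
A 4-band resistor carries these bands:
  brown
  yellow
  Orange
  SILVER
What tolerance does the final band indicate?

The last band, silver, is the tolerance band.
Silver corresponds to ±10%.

±10%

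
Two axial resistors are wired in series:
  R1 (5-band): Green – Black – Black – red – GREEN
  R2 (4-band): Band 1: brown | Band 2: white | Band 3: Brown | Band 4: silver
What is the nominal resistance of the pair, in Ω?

50190 Ω

R1: green, black, black → 500; red ×10^2 → 50000 Ω.
R2: brown, white → 19; brown ×10 → 190 Ω.
Series: 50000 + 190 = 50190 Ω.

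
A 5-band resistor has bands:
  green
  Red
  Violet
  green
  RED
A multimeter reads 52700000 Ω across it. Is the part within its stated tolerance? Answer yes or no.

Green → 5 (first significant figure)
Red → 2 (second significant figure)
Violet → 7 (third significant figure)
Green → ×10^5 multiplier
Red → ±2% tolerance
527 × 100000 = 52700000 Ω
Allowed range: 51646000 Ω to 53754000 Ω.
52700000 Ω lies inside that range.

yes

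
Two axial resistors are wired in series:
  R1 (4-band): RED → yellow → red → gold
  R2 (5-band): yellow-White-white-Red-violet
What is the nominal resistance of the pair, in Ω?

52300 Ω

R1: red, yellow → 24; red ×10^2 → 2400 Ω.
R2: yellow, white, white → 499; red ×10^2 → 49900 Ω.
Series: 2400 + 49900 = 52300 Ω.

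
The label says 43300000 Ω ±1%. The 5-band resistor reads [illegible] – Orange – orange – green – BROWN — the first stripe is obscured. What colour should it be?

43300000 Ω = 433 × 10^5.
The first band gives digit 4 of the significand, and 4 is yellow.

yellow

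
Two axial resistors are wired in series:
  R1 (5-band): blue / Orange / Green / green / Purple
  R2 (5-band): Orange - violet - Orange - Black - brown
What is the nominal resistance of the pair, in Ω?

R1: blue, orange, green → 635; green ×10^5 → 63500000 Ω.
R2: orange, violet, orange → 373; black ×1 → 373 Ω.
Series: 63500000 + 373 = 63500373 Ω.

63500373 Ω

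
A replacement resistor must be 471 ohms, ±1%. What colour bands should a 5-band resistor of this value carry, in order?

yellow, violet, brown, black, brown

471 Ω = 471 × 10^0.
4 → yellow
7 → violet
1 → brown
Multiplier 10^0 → black.
±1% tolerance → brown.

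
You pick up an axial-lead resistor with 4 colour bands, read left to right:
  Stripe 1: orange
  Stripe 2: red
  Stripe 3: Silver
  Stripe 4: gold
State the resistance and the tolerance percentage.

0.32 Ω ±5%

Orange → 3 (first significant figure)
Red → 2 (second significant figure)
Silver → ×0.01 multiplier
Gold → ±5% tolerance
32 × 0.01 = 0.32 Ω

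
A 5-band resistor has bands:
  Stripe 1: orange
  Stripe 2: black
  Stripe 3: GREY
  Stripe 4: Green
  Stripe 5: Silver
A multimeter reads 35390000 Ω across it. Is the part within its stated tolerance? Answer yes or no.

no

Orange → 3 (first significant figure)
Black → 0 (second significant figure)
Grey → 8 (third significant figure)
Green → ×10^5 multiplier
Silver → ±10% tolerance
308 × 100000 = 30800000 Ω
Allowed range: 27720000 Ω to 33880000 Ω.
35390000 Ω lies outside that range.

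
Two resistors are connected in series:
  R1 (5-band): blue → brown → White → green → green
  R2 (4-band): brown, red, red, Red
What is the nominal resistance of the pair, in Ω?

61901200 Ω

R1: blue, brown, white → 619; green ×10^5 → 61900000 Ω.
R2: brown, red → 12; red ×10^2 → 1200 Ω.
Series: 61900000 + 1200 = 61901200 Ω.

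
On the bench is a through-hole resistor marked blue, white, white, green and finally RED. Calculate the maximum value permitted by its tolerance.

71298000 Ω

Blue → 6 (first significant figure)
White → 9 (second significant figure)
White → 9 (third significant figure)
Green → ×10^5 multiplier
Red → ±2% tolerance
699 × 100000 = 69900000 Ω
Maximum = 69900000 × (1 + 2/100) = 71298000 Ω.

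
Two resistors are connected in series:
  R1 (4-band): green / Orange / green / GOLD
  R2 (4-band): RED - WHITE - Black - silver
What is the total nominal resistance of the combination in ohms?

5300029 Ω

R1: green, orange → 53; green ×10^5 → 5300000 Ω.
R2: red, white → 29; black ×1 → 29 Ω.
Series: 5300000 + 29 = 5300029 Ω.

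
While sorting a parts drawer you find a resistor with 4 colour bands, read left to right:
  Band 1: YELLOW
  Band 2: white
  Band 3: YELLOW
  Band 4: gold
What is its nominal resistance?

490000 Ω

Yellow → 4 (first significant figure)
White → 9 (second significant figure)
Yellow → ×10^4 multiplier
49 × 10000 = 490000 Ω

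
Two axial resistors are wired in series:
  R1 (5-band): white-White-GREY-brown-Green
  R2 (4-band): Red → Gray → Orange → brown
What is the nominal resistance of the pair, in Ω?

R1: white, white, grey → 998; brown ×10 → 9980 Ω.
R2: red, grey → 28; orange ×10^3 → 28000 Ω.
Series: 9980 + 28000 = 37980 Ω.

37980 Ω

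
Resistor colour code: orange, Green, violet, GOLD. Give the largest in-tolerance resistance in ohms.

367500000 Ω

Orange → 3 (first significant figure)
Green → 5 (second significant figure)
Violet → ×10^7 multiplier
Gold → ±5% tolerance
35 × 10000000 = 350000000 Ω
Largest = 350000000 × (1 + 5/100) = 367500000 Ω.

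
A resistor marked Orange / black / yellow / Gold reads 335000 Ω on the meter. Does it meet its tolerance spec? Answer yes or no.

Orange → 3 (first significant figure)
Black → 0 (second significant figure)
Yellow → ×10^4 multiplier
Gold → ±5% tolerance
30 × 10000 = 300000 Ω
Allowed range: 285000 Ω to 315000 Ω.
335000 Ω lies outside that range.

no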